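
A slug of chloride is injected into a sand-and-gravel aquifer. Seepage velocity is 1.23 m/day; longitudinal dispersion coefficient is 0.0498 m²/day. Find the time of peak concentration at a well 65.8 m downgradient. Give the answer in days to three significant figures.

53.5 days

For the 1D instantaneous-source solution, setting ∂C/∂t = 0 at fixed x gives v²t² + 2Dt − x² = 0, so t = (√(D² + v²x²) − D)/v².
√(D² + v²x²) = √(0.0498² + 1.23² × 65.8²) = 80.93; v² = 1.5129.
t = (80.93 − 0.0498)/1.5129 = 53.5 days (vs. the pure-advection estimate x/v = 53.5 d).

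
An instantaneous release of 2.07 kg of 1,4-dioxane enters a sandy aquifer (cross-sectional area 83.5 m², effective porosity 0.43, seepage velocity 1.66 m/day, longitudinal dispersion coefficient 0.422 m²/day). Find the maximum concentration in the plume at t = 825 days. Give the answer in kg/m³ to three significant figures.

0.000872 kg/m³

The peak of an instantaneous 1D plume sits at x = vt; there the Gaussian factor is 1 and C_max = M/(n_e·A·√(4πDt)), where n_e·A is the pore area the mass is dissolved in.
√(4πDt) = √(4π × 0.422 × 825) = 66.14 m, so C_max = 2.07/(0.43 × 83.5 × 66.14) = 0.000872 kg/m³.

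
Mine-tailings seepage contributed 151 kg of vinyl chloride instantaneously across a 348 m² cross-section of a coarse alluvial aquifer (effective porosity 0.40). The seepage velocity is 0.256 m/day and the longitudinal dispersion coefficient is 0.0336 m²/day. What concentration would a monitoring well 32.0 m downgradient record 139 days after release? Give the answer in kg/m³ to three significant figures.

0.0712 kg/m³

For an instantaneous plane source, C(x,t) = M/(n_e·A·√(4πDt)) · exp(−(x−vt)²/(4Dt)), with n_e·A the pore (flow) area.
Plume center vt = 0.256 × 139 = 35.584 m, so the well at 32.0 m is 3.584 m upgradient of the peak.
√(4πDt) = 7.661 m, giving peak height M/(n_e·A·√(4πDt)) = 151/(0.40 × 348 × 7.661) = 0.1416 kg/m³.
(x−vt)²/(4Dt) = (-3.584)²/(4 × 0.0336 × 139) = 0.6876; exp(−0.6876) = 0.5028.
C = 0.1416 × 0.5028 = 0.0712 kg/m³.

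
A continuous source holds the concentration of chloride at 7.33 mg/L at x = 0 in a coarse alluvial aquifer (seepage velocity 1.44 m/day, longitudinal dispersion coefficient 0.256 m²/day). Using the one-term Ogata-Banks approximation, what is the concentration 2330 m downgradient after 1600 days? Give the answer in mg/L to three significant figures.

For a continuous step input, C/C₀ ≈ ½·erfc((x−vt)/(2√(Dt))).
vt = 1.44 × 1600 = 2304 m and 2√(Dt) = 2√(0.256 × 1600) = 40.48 m.
Argument (x−vt)/(2√(Dt)) = (2330 − 2304)/40.48 = 0.6423; ½·erfc(0.6423) = 0.1818.
C = 7.33 × 0.1818 = 1.33 mg/L.

1.33 mg/L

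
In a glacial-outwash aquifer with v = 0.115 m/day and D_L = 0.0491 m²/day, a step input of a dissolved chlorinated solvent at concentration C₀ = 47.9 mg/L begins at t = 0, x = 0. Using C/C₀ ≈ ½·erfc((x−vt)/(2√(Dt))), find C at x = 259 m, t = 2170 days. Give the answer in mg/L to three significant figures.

For a continuous step input, C/C₀ ≈ ½·erfc((x−vt)/(2√(Dt))).
vt = 0.115 × 2170 = 249.55 m and 2√(Dt) = 2√(0.0491 × 2170) = 20.64 m.
Argument (x−vt)/(2√(Dt)) = (259 − 249.55)/20.64 = 0.4578; ½·erfc(0.4578) = 0.2587.
C = 47.9 × 0.2587 = 12.4 mg/L.

12.4 mg/L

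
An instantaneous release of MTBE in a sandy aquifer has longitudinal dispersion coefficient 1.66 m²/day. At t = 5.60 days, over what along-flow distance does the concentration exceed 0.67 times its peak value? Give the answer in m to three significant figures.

The plume is Gaussian with σ = √(2Dt) = √(2 × 1.66 × 5.60) = 4.312 m.
C/C_peak = exp(−Δx²/(2σ²)) = 0.67 ⇒ Δx = σ·√(−2 ln 0.67) = 4.312 × 0.8950 = 3.859 m.
Width = 2Δx = 7.72 m.

7.72 m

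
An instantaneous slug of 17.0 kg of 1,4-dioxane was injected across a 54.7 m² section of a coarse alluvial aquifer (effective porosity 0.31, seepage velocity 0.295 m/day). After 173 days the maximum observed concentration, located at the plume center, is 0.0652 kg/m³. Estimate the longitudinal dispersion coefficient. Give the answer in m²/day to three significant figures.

0.109 m²/day

At the plume center C_max = M/(n_e·A·√(4πDt)), so D = M²/(4πt·(n_e·A·C_max)²).
n_e·A·C_max = 0.31 × 54.7 × 0.0652 = 1.106 kg/m.
D = 17.0²/(4π × 173 × 1.106²) = 0.109 m²/day.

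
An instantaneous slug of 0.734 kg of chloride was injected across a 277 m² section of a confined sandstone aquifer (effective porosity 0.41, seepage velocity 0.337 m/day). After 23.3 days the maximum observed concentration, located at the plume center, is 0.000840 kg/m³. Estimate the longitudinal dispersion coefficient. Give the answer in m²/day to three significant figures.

At the plume center C_max = M/(n_e·A·√(4πDt)), so D = M²/(4πt·(n_e·A·C_max)²).
n_e·A·C_max = 0.41 × 277 × 0.000840 = 0.09540 kg/m.
D = 0.734²/(4π × 23.3 × 0.09540²) = 0.202 m²/day.

0.202 m²/day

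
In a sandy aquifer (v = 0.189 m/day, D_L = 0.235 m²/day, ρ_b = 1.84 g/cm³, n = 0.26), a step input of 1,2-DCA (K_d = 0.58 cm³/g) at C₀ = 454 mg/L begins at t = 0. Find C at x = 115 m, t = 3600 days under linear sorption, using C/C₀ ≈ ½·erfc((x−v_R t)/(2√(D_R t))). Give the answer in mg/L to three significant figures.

382 mg/L

Retardation factor R = 1 + ρ_b·K_d/n = 1 + 1.84 × 0.58/0.26 = 5.105.
Sorption retards both mechanisms: v_R = v/R = 0.03702 m/day, D_R = D/R = 0.04603 m²/day.
v_R·t = 0.03702 × 3600 = 133.272 m; 2√(D_R t) = 25.75 m; argument = (115 − 133.272)/25.75 = -0.7096.
C = C₀ × ½·erfc(-0.7096) = 454 × 0.8422 = 382 mg/L.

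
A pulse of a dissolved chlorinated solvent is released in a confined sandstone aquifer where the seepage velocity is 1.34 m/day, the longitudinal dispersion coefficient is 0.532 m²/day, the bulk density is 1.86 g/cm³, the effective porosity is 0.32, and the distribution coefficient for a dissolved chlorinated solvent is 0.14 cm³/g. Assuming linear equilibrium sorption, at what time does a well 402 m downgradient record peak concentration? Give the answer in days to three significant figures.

544 days

Retardation factor R = 1 + ρ_b·K_d/n = 1 + 1.86 × 0.14/0.32 = 1.814.
Sorption retards both mechanisms: v_R = v/R = 0.7387 m/day, D_R = D/R = 0.2933 m²/day.
Peak time from v_R²t² + 2D_R t − x² = 0: t = (√(D_R² + v_R²x²) − D_R)/v_R².
√(D_R² + v_R²x²) = √(0.2933² + 0.7387² × 402²) = 297.0; v_R² = 0.5457.
t = (297.0 − 0.2933)/0.5457 = 544 days.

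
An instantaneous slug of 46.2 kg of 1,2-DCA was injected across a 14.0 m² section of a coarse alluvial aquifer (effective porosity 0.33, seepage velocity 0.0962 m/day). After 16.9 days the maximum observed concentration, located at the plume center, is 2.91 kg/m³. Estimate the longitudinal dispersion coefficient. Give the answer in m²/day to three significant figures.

0.0556 m²/day

At the plume center C_max = M/(n_e·A·√(4πDt)), so D = M²/(4πt·(n_e·A·C_max)²).
n_e·A·C_max = 0.33 × 14.0 × 2.91 = 13.44 kg/m.
D = 46.2²/(4π × 16.9 × 13.44²) = 0.0556 m²/day.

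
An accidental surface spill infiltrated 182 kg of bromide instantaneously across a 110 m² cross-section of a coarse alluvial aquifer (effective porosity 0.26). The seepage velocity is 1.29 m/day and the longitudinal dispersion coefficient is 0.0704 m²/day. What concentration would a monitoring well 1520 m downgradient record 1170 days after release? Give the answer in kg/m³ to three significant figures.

0.140 kg/m³

For an instantaneous plane source, C(x,t) = M/(n_e·A·√(4πDt)) · exp(−(x−vt)²/(4Dt)), with n_e·A the pore (flow) area.
Plume center vt = 1.29 × 1170 = 1509.3 m, so the well at 1520 m is 10.7 m downgradient of the peak.
√(4πDt) = 32.17 m, giving peak height M/(n_e·A·√(4πDt)) = 182/(0.26 × 110 × 32.17) = 0.1978 kg/m³.
(x−vt)²/(4Dt) = (10.7)²/(4 × 0.0704 × 1170) = 0.3475; exp(−0.3475) = 0.7065.
C = 0.1978 × 0.7065 = 0.140 kg/m³.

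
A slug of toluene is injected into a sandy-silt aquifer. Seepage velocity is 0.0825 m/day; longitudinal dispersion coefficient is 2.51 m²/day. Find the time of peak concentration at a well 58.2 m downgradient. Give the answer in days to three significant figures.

For the 1D instantaneous-source solution, setting ∂C/∂t = 0 at fixed x gives v²t² + 2Dt − x² = 0, so t = (√(D² + v²x²) − D)/v².
√(D² + v²x²) = √(2.51² + 0.0825² × 58.2²) = 5.418; v² = 0.00680625.
t = (5.418 − 2.51)/0.00680625 = 427 days (vs. the pure-advection estimate x/v = 705 d).

427 days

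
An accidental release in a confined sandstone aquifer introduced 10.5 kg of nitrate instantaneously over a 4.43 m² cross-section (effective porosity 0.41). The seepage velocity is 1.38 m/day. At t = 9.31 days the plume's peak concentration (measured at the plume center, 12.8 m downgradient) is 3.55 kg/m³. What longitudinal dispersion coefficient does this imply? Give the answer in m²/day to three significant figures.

At the plume center C_max = M/(n_e·A·√(4πDt)), so D = M²/(4πt·(n_e·A·C_max)²).
n_e·A·C_max = 0.41 × 4.43 × 3.55 = 6.448 kg/m.
D = 10.5²/(4π × 9.31 × 6.448²) = 0.0227 m²/day.

0.0227 m²/day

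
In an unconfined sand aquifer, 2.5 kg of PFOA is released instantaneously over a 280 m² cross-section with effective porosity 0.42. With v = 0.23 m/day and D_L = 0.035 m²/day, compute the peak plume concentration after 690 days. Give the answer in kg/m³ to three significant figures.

The peak of an instantaneous 1D plume sits at x = vt; there the Gaussian factor is 1 and C_max = M/(n_e·A·√(4πDt)), where n_e·A is the pore area the mass is dissolved in.
√(4πDt) = √(4π × 0.035 × 690) = 17.42 m, so C_max = 2.5/(0.42 × 280 × 17.42) = 0.00122 kg/m³.

0.00122 kg/m³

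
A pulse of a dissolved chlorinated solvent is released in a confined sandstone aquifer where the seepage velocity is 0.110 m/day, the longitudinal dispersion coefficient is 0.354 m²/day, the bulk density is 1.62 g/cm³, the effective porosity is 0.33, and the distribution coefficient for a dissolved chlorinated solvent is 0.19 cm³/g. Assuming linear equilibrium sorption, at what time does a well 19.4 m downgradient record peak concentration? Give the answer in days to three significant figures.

289 days

Retardation factor R = 1 + ρ_b·K_d/n = 1 + 1.62 × 0.19/0.33 = 1.933.
Sorption retards both mechanisms: v_R = v/R = 0.05691 m/day, D_R = D/R = 0.1831 m²/day.
Peak time from v_R²t² + 2D_R t − x² = 0: t = (√(D_R² + v_R²x²) − D_R)/v_R².
√(D_R² + v_R²x²) = √(0.1831² + 0.05691² × 19.4²) = 1.119; v_R² = 0.003239.
t = (1.119 − 0.1831)/0.003239 = 289 days.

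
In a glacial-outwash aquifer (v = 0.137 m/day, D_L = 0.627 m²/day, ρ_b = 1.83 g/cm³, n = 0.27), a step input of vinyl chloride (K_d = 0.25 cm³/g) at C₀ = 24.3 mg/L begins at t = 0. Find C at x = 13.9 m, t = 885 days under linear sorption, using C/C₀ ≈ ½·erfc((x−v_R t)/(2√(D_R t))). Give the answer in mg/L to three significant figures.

Retardation factor R = 1 + ρ_b·K_d/n = 1 + 1.83 × 0.25/0.27 = 2.694.
Sorption retards both mechanisms: v_R = v/R = 0.05085 m/day, D_R = D/R = 0.2327 m²/day.
v_R·t = 0.05085 × 885 = 45.00225 m; 2√(D_R t) = 28.70 m; argument = (13.9 − 45.00225)/28.70 = -1.084.
C = C₀ × ½·erfc(-1.084) = 24.3 × 0.9374 = 22.8 mg/L.

22.8 mg/L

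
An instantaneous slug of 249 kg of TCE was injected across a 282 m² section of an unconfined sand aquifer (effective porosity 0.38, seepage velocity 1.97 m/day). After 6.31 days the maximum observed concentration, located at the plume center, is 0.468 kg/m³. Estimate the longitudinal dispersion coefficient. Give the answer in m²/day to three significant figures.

At the plume center C_max = M/(n_e·A·√(4πDt)), so D = M²/(4πt·(n_e·A·C_max)²).
n_e·A·C_max = 0.38 × 282 × 0.468 = 50.15 kg/m.
D = 249²/(4π × 6.31 × 50.15²) = 0.311 m²/day.

0.311 m²/day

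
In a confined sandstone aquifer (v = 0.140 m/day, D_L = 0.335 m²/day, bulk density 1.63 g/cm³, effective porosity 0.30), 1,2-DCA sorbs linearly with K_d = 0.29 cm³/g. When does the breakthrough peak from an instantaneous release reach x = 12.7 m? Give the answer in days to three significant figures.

Retardation factor R = 1 + ρ_b·K_d/n = 1 + 1.63 × 0.29/0.30 = 2.576.
Sorption retards both mechanisms: v_R = v/R = 0.05435 m/day, D_R = D/R = 0.1300 m²/day.
Peak time from v_R²t² + 2D_R t − x² = 0: t = (√(D_R² + v_R²x²) − D_R)/v_R².
√(D_R² + v_R²x²) = √(0.1300² + 0.05435² × 12.7²) = 0.7024; v_R² = 0.002954.
t = (0.7024 − 0.1300)/0.002954 = 194 days.

194 days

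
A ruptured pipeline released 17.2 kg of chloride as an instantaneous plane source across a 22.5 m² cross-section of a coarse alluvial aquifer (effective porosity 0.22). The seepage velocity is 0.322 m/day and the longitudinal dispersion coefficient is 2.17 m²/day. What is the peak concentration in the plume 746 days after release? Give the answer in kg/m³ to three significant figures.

0.0244 kg/m³

The peak of an instantaneous 1D plume sits at x = vt; there the Gaussian factor is 1 and C_max = M/(n_e·A·√(4πDt)), where n_e·A is the pore area the mass is dissolved in.
√(4πDt) = √(4π × 2.17 × 746) = 142.6 m, so C_max = 17.2/(0.22 × 22.5 × 142.6) = 0.0244 kg/m³.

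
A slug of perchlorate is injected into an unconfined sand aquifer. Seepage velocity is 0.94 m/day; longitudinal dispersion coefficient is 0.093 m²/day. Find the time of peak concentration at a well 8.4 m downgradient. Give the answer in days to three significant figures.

8.83 days

For the 1D instantaneous-source solution, setting ∂C/∂t = 0 at fixed x gives v²t² + 2Dt − x² = 0, so t = (√(D² + v²x²) − D)/v².
√(D² + v²x²) = √(0.093² + 0.94² × 8.4²) = 7.897; v² = 0.8836.
t = (7.897 − 0.093)/0.8836 = 8.83 days (vs. the pure-advection estimate x/v = 8.94 d).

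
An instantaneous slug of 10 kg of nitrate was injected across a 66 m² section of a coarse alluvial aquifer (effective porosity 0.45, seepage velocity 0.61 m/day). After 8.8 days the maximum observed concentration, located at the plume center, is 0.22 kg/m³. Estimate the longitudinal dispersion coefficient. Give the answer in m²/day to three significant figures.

0.0212 m²/day

At the plume center C_max = M/(n_e·A·√(4πDt)), so D = M²/(4πt·(n_e·A·C_max)²).
n_e·A·C_max = 0.45 × 66 × 0.22 = 6.534 kg/m.
D = 10²/(4π × 8.8 × 6.534²) = 0.0212 m²/day.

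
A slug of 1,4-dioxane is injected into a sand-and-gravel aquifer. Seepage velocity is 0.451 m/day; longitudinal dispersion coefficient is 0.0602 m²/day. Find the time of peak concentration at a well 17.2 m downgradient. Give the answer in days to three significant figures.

For the 1D instantaneous-source solution, setting ∂C/∂t = 0 at fixed x gives v²t² + 2Dt − x² = 0, so t = (√(D² + v²x²) − D)/v².
√(D² + v²x²) = √(0.0602² + 0.451² × 17.2²) = 7.757; v² = 0.203401.
t = (7.757 − 0.0602)/0.203401 = 37.8 days (vs. the pure-advection estimate x/v = 38.1 d).

37.8 days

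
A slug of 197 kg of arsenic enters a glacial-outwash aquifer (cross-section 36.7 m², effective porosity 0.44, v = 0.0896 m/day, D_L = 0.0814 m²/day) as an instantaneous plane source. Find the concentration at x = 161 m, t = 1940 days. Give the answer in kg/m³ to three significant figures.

0.211 kg/m³

For an instantaneous plane source, C(x,t) = M/(n_e·A·√(4πDt)) · exp(−(x−vt)²/(4Dt)), with n_e·A the pore (flow) area.
Plume center vt = 0.0896 × 1940 = 173.824 m, so the well at 161 m is 12.824 m upgradient of the peak.
√(4πDt) = 44.55 m, giving peak height M/(n_e·A·√(4πDt)) = 197/(0.44 × 36.7 × 44.55) = 0.2738 kg/m³.
(x−vt)²/(4Dt) = (-12.824)²/(4 × 0.0814 × 1940) = 0.2604; exp(−0.2604) = 0.7707.
C = 0.2738 × 0.7707 = 0.211 kg/m³.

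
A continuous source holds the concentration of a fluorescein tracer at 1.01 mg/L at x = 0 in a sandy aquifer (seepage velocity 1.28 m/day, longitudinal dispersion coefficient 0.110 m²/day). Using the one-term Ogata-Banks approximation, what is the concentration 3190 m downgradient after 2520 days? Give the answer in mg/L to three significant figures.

For a continuous step input, C/C₀ ≈ ½·erfc((x−vt)/(2√(Dt))).
vt = 1.28 × 2520 = 3225.6 m and 2√(Dt) = 2√(0.110 × 2520) = 33.30 m.
Argument (x−vt)/(2√(Dt)) = (3190 − 3225.6)/33.30 = -1.069; ½·erfc(-1.069) = 0.9347.
C = 1.01 × 0.9347 = 0.944 mg/L.

0.944 mg/L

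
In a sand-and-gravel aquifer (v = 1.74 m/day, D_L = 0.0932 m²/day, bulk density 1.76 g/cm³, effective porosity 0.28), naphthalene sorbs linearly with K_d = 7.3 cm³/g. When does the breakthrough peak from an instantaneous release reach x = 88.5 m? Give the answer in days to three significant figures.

2380 days

Retardation factor R = 1 + ρ_b·K_d/n = 1 + 1.76 × 7.3/0.28 = 46.89.
Sorption retards both mechanisms: v_R = v/R = 0.03711 m/day, D_R = D/R = 0.001988 m²/day.
Peak time from v_R²t² + 2D_R t − x² = 0: t = (√(D_R² + v_R²x²) − D_R)/v_R².
√(D_R² + v_R²x²) = √(0.001988² + 0.03711² × 88.5²) = 3.284; v_R² = 0.001377.
t = (3.284 − 0.001988)/0.001377 = 2380 days.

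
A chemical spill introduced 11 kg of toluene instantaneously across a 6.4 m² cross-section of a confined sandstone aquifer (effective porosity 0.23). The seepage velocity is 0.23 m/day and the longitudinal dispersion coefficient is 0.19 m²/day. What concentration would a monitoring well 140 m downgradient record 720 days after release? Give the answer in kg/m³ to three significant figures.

0.0544 kg/m³

For an instantaneous plane source, C(x,t) = M/(n_e·A·√(4πDt)) · exp(−(x−vt)²/(4Dt)), with n_e·A the pore (flow) area.
Plume center vt = 0.23 × 720 = 165.6 m, so the well at 140 m is 25.6 m upgradient of the peak.
√(4πDt) = 41.46 m, giving peak height M/(n_e·A·√(4πDt)) = 11/(0.23 × 6.4 × 41.46) = 0.1802 kg/m³.
(x−vt)²/(4Dt) = (-25.6)²/(4 × 0.19 × 720) = 1.198; exp(−1.198) = 0.3018.
C = 0.1802 × 0.3018 = 0.0544 kg/m³.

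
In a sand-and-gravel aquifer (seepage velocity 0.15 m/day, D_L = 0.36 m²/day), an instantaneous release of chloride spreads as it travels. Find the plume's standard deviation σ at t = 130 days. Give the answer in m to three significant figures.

9.67 m

Dispersive spreading gives a Gaussian with σ² = 2Dt; advection only shifts the center.
σ = √(2 × 0.36 × 130) = 9.67 m.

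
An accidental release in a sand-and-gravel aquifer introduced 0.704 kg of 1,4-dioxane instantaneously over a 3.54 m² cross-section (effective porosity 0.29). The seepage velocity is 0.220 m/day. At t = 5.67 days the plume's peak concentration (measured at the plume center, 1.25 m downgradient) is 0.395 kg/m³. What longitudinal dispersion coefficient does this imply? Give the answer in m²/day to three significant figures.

0.0423 m²/day

At the plume center C_max = M/(n_e·A·√(4πDt)), so D = M²/(4πt·(n_e·A·C_max)²).
n_e·A·C_max = 0.29 × 3.54 × 0.395 = 0.4055 kg/m.
D = 0.704²/(4π × 5.67 × 0.4055²) = 0.0423 m²/day.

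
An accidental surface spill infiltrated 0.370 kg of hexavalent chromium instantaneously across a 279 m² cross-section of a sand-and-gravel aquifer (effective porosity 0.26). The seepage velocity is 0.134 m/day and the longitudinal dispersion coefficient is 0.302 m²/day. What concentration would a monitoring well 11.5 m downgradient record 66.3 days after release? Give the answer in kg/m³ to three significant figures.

0.000295 kg/m³

For an instantaneous plane source, C(x,t) = M/(n_e·A·√(4πDt)) · exp(−(x−vt)²/(4Dt)), with n_e·A the pore (flow) area.
Plume center vt = 0.134 × 66.3 = 8.8842 m, so the well at 11.5 m is 2.6158 m downgradient of the peak.
√(4πDt) = 15.86 m, giving peak height M/(n_e·A·√(4πDt)) = 0.370/(0.26 × 279 × 15.86) = 0.0003216 kg/m³.
(x−vt)²/(4Dt) = (2.6158)²/(4 × 0.302 × 66.3) = 0.08543; exp(−0.08543) = 0.9181.
C = 0.0003216 × 0.9181 = 0.000295 kg/m³.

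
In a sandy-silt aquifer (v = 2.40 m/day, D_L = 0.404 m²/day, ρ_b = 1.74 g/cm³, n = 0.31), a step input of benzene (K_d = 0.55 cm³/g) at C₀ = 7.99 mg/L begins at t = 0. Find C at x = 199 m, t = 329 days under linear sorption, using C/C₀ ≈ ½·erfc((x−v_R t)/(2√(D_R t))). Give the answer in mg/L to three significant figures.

Retardation factor R = 1 + ρ_b·K_d/n = 1 + 1.74 × 0.55/0.31 = 4.087.
Sorption retards both mechanisms: v_R = v/R = 0.5872 m/day, D_R = D/R = 0.09885 m²/day.
v_R·t = 0.5872 × 329 = 193.1888 m; 2√(D_R t) = 11.41 m; argument = (199 − 193.1888)/11.41 = 0.5093.
C = C₀ × ½·erfc(0.5093) = 7.99 × 0.2357 = 1.88 mg/L.

1.88 mg/L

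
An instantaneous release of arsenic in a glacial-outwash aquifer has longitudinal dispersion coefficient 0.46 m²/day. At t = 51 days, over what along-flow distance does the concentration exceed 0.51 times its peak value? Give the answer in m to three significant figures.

The plume is Gaussian with σ = √(2Dt) = √(2 × 0.46 × 51) = 6.850 m.
C/C_peak = exp(−Δx²/(2σ²)) = 0.51 ⇒ Δx = σ·√(−2 ln 0.51) = 6.850 × 1.160 = 7.946 m.
Width = 2Δx = 15.9 m.

15.9 m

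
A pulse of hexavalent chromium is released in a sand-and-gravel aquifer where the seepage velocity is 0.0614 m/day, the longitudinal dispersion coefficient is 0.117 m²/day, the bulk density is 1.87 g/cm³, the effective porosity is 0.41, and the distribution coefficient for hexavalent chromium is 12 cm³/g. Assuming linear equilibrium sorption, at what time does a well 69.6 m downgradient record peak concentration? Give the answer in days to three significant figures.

Retardation factor R = 1 + ρ_b·K_d/n = 1 + 1.87 × 12/0.41 = 55.73.
Sorption retards both mechanisms: v_R = v/R = 0.001102 m/day, D_R = D/R = 0.002099 m²/day.
Peak time from v_R²t² + 2D_R t − x² = 0: t = (√(D_R² + v_R²x²) − D_R)/v_R².
√(D_R² + v_R²x²) = √(0.002099² + 0.001102² × 69.6²) = 0.07673; v_R² = 1.214e-06.
t = (0.07673 − 0.002099)/1.214e-06 = 61500 days.

61500 days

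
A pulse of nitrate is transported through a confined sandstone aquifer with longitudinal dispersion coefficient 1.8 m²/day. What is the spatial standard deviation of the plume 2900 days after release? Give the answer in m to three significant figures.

Dispersive spreading gives a Gaussian with σ² = 2Dt; advection only shifts the center.
σ = √(2 × 1.8 × 2900) = 102 m.

102 m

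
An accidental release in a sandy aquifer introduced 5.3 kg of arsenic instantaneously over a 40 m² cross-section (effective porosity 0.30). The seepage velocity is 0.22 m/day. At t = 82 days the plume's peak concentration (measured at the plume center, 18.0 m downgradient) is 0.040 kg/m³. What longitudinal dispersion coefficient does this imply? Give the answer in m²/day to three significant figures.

0.118 m²/day

At the plume center C_max = M/(n_e·A·√(4πDt)), so D = M²/(4πt·(n_e·A·C_max)²).
n_e·A·C_max = 0.30 × 40 × 0.040 = 0.4800 kg/m.
D = 5.3²/(4π × 82 × 0.4800²) = 0.118 m²/day.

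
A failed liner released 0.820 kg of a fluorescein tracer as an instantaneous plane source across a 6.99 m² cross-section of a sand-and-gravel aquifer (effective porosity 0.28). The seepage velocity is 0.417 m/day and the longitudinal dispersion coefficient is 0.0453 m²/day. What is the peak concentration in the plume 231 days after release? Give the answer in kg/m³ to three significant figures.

The peak of an instantaneous 1D plume sits at x = vt; there the Gaussian factor is 1 and C_max = M/(n_e·A·√(4πDt)), where n_e·A is the pore area the mass is dissolved in.
√(4πDt) = √(4π × 0.0453 × 231) = 11.47 m, so C_max = 0.820/(0.28 × 6.99 × 11.47) = 0.0365 kg/m³.

0.0365 kg/m³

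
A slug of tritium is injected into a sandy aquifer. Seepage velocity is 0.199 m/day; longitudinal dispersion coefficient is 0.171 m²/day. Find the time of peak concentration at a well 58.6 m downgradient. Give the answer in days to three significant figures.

For the 1D instantaneous-source solution, setting ∂C/∂t = 0 at fixed x gives v²t² + 2Dt − x² = 0, so t = (√(D² + v²x²) − D)/v².
√(D² + v²x²) = √(0.171² + 0.199² × 58.6²) = 11.66; v² = 0.039601.
t = (11.66 − 0.171)/0.039601 = 290 days (vs. the pure-advection estimate x/v = 294 d).

290 days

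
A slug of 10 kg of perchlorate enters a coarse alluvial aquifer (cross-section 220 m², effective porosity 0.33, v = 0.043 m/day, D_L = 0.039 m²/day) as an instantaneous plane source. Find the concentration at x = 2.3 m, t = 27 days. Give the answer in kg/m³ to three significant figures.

0.0278 kg/m³

For an instantaneous plane source, C(x,t) = M/(n_e·A·√(4πDt)) · exp(−(x−vt)²/(4Dt)), with n_e·A the pore (flow) area.
Plume center vt = 0.043 × 27 = 1.161 m, so the well at 2.3 m is 1.139 m downgradient of the peak.
√(4πDt) = 3.638 m, giving peak height M/(n_e·A·√(4πDt)) = 10/(0.33 × 220 × 3.638) = 0.03786 kg/m³.
(x−vt)²/(4Dt) = (1.139)²/(4 × 0.039 × 27) = 0.3080; exp(−0.3080) = 0.7349.
C = 0.03786 × 0.7349 = 0.0278 kg/m³.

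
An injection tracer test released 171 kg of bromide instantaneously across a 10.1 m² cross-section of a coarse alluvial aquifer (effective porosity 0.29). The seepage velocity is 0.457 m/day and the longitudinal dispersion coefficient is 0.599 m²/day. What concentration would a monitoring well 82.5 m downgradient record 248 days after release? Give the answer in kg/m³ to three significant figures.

0.273 kg/m³

For an instantaneous plane source, C(x,t) = M/(n_e·A·√(4πDt)) · exp(−(x−vt)²/(4Dt)), with n_e·A the pore (flow) area.
Plume center vt = 0.457 × 248 = 113.336 m, so the well at 82.5 m is 30.836 m upgradient of the peak.
√(4πDt) = 43.21 m, giving peak height M/(n_e·A·√(4πDt)) = 171/(0.29 × 10.1 × 43.21) = 1.351 kg/m³.
(x−vt)²/(4Dt) = (-30.836)²/(4 × 0.599 × 248) = 1.600; exp(−1.600) = 0.2019.
C = 1.351 × 0.2019 = 0.273 kg/m³.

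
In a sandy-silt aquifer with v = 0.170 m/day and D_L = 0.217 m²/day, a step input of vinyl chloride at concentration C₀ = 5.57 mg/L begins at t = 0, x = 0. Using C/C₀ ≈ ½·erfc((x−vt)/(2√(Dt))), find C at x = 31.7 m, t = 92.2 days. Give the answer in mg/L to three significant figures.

For a continuous step input, C/C₀ ≈ ½·erfc((x−vt)/(2√(Dt))).
vt = 0.170 × 92.2 = 15.674 m and 2√(Dt) = 2√(0.217 × 92.2) = 8.946 m.
Argument (x−vt)/(2√(Dt)) = (31.7 − 15.674)/8.946 = 1.791; ½·erfc(1.791) = 0.005657.
C = 5.57 × 0.005657 = 0.0315 mg/L.

0.0315 mg/L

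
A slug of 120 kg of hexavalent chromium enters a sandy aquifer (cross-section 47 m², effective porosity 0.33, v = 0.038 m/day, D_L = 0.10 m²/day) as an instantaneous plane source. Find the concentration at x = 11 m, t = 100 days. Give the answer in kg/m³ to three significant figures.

For an instantaneous plane source, C(x,t) = M/(n_e·A·√(4πDt)) · exp(−(x−vt)²/(4Dt)), with n_e·A the pore (flow) area.
Plume center vt = 0.038 × 100 = 3.8 m, so the well at 11 m is 7.2 m downgradient of the peak.
√(4πDt) = 11.21 m, giving peak height M/(n_e·A·√(4πDt)) = 120/(0.33 × 47 × 11.21) = 0.6902 kg/m³.
(x−vt)²/(4Dt) = (7.2)²/(4 × 0.10 × 100) = 1.296; exp(−1.296) = 0.2736.
C = 0.6902 × 0.2736 = 0.189 kg/m³.

0.189 kg/m³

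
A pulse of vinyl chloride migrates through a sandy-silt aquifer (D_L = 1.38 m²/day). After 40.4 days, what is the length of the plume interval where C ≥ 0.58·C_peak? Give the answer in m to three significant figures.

The plume is Gaussian with σ = √(2Dt) = √(2 × 1.38 × 40.4) = 10.56 m.
C/C_peak = exp(−Δx²/(2σ²)) = 0.58 ⇒ Δx = σ·√(−2 ln 0.58) = 10.56 × 1.044 = 11.02 m.
Width = 2Δx = 22.0 m.

22.0 m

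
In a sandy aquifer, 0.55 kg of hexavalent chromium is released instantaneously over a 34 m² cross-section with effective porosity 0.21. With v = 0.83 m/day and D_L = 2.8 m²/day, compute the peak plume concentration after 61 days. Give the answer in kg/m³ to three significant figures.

0.00166 kg/m³

The peak of an instantaneous 1D plume sits at x = vt; there the Gaussian factor is 1 and C_max = M/(n_e·A·√(4πDt)), where n_e·A is the pore area the mass is dissolved in.
√(4πDt) = √(4π × 2.8 × 61) = 46.33 m, so C_max = 0.55/(0.21 × 34 × 46.33) = 0.00166 kg/m³.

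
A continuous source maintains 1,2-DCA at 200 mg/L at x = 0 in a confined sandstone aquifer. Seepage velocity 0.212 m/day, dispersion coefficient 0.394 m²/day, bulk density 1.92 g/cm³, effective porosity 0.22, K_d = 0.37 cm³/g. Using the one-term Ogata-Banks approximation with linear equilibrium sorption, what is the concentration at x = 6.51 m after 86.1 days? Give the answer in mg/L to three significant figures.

58.4 mg/L

Retardation factor R = 1 + ρ_b·K_d/n = 1 + 1.92 × 0.37/0.22 = 4.229.
Sorption retards both mechanisms: v_R = v/R = 0.05013 m/day, D_R = D/R = 0.09317 m²/day.
v_R·t = 0.05013 × 86.1 = 4.316193 m; 2√(D_R t) = 5.665 m; argument = (6.51 − 4.316193)/5.665 = 0.3873.
C = C₀ × ½·erfc(0.3873) = 200 × 0.2919 = 58.4 mg/L.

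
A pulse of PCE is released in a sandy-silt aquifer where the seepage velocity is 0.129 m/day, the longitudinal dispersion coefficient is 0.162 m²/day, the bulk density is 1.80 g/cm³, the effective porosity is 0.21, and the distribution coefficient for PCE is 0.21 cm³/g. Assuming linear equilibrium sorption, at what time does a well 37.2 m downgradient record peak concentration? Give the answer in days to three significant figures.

Retardation factor R = 1 + ρ_b·K_d/n = 1 + 1.80 × 0.21/0.21 = 2.800.
Sorption retards both mechanisms: v_R = v/R = 0.04607 m/day, D_R = D/R = 0.05786 m²/day.
Peak time from v_R²t² + 2D_R t − x² = 0: t = (√(D_R² + v_R²x²) − D_R)/v_R².
√(D_R² + v_R²x²) = √(0.05786² + 0.04607² × 37.2²) = 1.715; v_R² = 0.002122.
t = (1.715 − 0.05786)/0.002122 = 781 days.

781 days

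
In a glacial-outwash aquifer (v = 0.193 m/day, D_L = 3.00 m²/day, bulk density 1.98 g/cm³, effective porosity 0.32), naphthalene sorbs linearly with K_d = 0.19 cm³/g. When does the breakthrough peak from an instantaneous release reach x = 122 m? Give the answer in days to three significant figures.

Retardation factor R = 1 + ρ_b·K_d/n = 1 + 1.98 × 0.19/0.32 = 2.176.
Sorption retards both mechanisms: v_R = v/R = 0.08869 m/day, D_R = D/R = 1.379 m²/day.
Peak time from v_R²t² + 2D_R t − x² = 0: t = (√(D_R² + v_R²x²) − D_R)/v_R².
√(D_R² + v_R²x²) = √(1.379² + 0.08869² × 122²) = 10.91; v_R² = 0.007866.
t = (10.91 − 1.379)/0.007866 = 1210 days.

1210 days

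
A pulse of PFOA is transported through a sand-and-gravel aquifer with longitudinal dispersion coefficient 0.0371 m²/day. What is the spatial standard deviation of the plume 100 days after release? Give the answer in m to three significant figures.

2.72 m

Dispersive spreading gives a Gaussian with σ² = 2Dt; advection only shifts the center.
σ = √(2 × 0.0371 × 100) = 2.72 m.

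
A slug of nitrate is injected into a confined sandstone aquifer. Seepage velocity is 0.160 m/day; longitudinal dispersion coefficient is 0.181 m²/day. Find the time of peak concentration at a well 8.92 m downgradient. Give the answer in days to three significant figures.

49.1 days

For the 1D instantaneous-source solution, setting ∂C/∂t = 0 at fixed x gives v²t² + 2Dt − x² = 0, so t = (√(D² + v²x²) − D)/v².
√(D² + v²x²) = √(0.181² + 0.160² × 8.92²) = 1.439; v² = 0.0256.
t = (1.439 − 0.181)/0.0256 = 49.1 days (vs. the pure-advection estimate x/v = 55.8 d).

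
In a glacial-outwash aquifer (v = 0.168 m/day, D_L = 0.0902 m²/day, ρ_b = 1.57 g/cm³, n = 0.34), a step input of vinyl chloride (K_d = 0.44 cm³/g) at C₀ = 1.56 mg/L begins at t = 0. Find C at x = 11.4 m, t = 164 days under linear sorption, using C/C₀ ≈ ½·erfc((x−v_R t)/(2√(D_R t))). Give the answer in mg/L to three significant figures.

0.358 mg/L

Retardation factor R = 1 + ρ_b·K_d/n = 1 + 1.57 × 0.44/0.34 = 3.032.
Sorption retards both mechanisms: v_R = v/R = 0.05541 m/day, D_R = D/R = 0.02975 m²/day.
v_R·t = 0.05541 × 164 = 9.08724 m; 2√(D_R t) = 4.418 m; argument = (11.4 − 9.08724)/4.418 = 0.5235.
C = C₀ × ½·erfc(0.5235) = 1.56 × 0.2295 = 0.358 mg/L.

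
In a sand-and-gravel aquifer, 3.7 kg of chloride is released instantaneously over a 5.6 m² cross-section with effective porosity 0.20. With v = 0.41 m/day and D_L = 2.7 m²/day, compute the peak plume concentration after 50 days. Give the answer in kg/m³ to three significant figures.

The peak of an instantaneous 1D plume sits at x = vt; there the Gaussian factor is 1 and C_max = M/(n_e·A·√(4πDt)), where n_e·A is the pore area the mass is dissolved in.
√(4πDt) = √(4π × 2.7 × 50) = 41.19 m, so C_max = 3.7/(0.20 × 5.6 × 41.19) = 0.0802 kg/m³.

0.0802 kg/m³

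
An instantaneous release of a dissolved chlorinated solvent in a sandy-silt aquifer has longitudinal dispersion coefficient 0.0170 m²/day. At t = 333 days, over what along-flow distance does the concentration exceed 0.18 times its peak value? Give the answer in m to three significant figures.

The plume is Gaussian with σ = √(2Dt) = √(2 × 0.0170 × 333) = 3.365 m.
C/C_peak = exp(−Δx²/(2σ²)) = 0.18 ⇒ Δx = σ·√(−2 ln 0.18) = 3.365 × 1.852 = 6.232 m.
Width = 2Δx = 12.5 m.

12.5 m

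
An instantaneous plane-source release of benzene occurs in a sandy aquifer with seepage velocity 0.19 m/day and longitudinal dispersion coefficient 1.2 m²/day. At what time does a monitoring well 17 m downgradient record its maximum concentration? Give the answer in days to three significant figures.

For the 1D instantaneous-source solution, setting ∂C/∂t = 0 at fixed x gives v²t² + 2Dt − x² = 0, so t = (√(D² + v²x²) − D)/v².
√(D² + v²x²) = √(1.2² + 0.19² × 17²) = 3.446; v² = 0.0361.
t = (3.446 − 1.2)/0.0361 = 62.2 days (vs. the pure-advection estimate x/v = 89.5 d).

62.2 days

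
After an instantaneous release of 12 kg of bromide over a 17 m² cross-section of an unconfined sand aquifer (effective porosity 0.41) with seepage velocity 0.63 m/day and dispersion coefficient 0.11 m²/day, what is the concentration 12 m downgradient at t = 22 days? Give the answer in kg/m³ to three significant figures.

0.218 kg/m³

For an instantaneous plane source, C(x,t) = M/(n_e·A·√(4πDt)) · exp(−(x−vt)²/(4Dt)), with n_e·A the pore (flow) area.
Plume center vt = 0.63 × 22 = 13.86 m, so the well at 12 m is 1.86 m upgradient of the peak.
√(4πDt) = 5.515 m, giving peak height M/(n_e·A·√(4πDt)) = 12/(0.41 × 17 × 5.515) = 0.3122 kg/m³.
(x−vt)²/(4Dt) = (-1.86)²/(4 × 0.11 × 22) = 0.3574; exp(−0.3574) = 0.6995.
C = 0.3122 × 0.6995 = 0.218 kg/m³.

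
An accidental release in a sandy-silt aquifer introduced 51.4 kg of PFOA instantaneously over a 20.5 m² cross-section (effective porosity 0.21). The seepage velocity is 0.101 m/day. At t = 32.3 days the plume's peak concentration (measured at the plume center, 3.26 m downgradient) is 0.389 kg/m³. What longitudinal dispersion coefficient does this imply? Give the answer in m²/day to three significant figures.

2.32 m²/day

At the plume center C_max = M/(n_e·A·√(4πDt)), so D = M²/(4πt·(n_e·A·C_max)²).
n_e·A·C_max = 0.21 × 20.5 × 0.389 = 1.675 kg/m.
D = 51.4²/(4π × 32.3 × 1.675²) = 2.32 m²/day.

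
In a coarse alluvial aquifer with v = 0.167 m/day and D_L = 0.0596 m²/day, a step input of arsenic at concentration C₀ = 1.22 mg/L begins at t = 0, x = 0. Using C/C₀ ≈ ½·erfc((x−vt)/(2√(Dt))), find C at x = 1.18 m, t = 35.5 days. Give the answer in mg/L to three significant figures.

For a continuous step input, C/C₀ ≈ ½·erfc((x−vt)/(2√(Dt))).
vt = 0.167 × 35.5 = 5.9285 m and 2√(Dt) = 2√(0.0596 × 35.5) = 2.909 m.
Argument (x−vt)/(2√(Dt)) = (1.18 − 5.9285)/2.909 = -1.632; ½·erfc(-1.632) = 0.9895.
C = 1.22 × 0.9895 = 1.21 mg/L.

1.21 mg/L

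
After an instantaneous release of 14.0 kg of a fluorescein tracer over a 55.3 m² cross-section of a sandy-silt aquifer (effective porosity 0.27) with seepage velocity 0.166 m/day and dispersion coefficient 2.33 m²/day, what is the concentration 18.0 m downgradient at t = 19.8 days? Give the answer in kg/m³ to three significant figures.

For an instantaneous plane source, C(x,t) = M/(n_e·A·√(4πDt)) · exp(−(x−vt)²/(4Dt)), with n_e·A the pore (flow) area.
Plume center vt = 0.166 × 19.8 = 3.2868 m, so the well at 18.0 m is 14.7132 m downgradient of the peak.
√(4πDt) = 24.08 m, giving peak height M/(n_e·A·√(4πDt)) = 14.0/(0.27 × 55.3 × 24.08) = 0.03894 kg/m³.
(x−vt)²/(4Dt) = (14.7132)²/(4 × 2.33 × 19.8) = 1.173; exp(−1.173) = 0.3094.
C = 0.03894 × 0.3094 = 0.0120 kg/m³.

0.0120 kg/m³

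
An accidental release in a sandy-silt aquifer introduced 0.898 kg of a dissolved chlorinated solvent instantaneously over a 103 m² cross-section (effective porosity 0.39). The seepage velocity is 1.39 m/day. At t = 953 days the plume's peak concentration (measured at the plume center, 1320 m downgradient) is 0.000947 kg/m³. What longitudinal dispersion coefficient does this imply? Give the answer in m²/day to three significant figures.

At the plume center C_max = M/(n_e·A·√(4πDt)), so D = M²/(4πt·(n_e·A·C_max)²).
n_e·A·C_max = 0.39 × 103 × 0.000947 = 0.03804 kg/m.
D = 0.898²/(4π × 953 × 0.03804²) = 0.0465 m²/day.

0.0465 m²/day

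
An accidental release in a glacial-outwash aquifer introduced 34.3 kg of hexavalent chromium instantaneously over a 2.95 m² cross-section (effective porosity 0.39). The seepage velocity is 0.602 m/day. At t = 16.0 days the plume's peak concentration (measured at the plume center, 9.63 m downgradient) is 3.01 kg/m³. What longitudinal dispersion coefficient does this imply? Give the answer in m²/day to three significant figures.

0.488 m²/day

At the plume center C_max = M/(n_e·A·√(4πDt)), so D = M²/(4πt·(n_e·A·C_max)²).
n_e·A·C_max = 0.39 × 2.95 × 3.01 = 3.463 kg/m.
D = 34.3²/(4π × 16.0 × 3.463²) = 0.488 m²/day.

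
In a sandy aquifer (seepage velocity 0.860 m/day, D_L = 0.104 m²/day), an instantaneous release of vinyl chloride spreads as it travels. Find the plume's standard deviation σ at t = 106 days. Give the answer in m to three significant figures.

Dispersive spreading gives a Gaussian with σ² = 2Dt; advection only shifts the center.
σ = √(2 × 0.104 × 106) = 4.70 m.

4.70 m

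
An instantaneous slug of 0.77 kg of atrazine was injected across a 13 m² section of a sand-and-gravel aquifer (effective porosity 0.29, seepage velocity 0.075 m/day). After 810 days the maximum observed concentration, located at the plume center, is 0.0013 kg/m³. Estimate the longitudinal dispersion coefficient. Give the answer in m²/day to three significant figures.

At the plume center C_max = M/(n_e·A·√(4πDt)), so D = M²/(4πt·(n_e·A·C_max)²).
n_e·A·C_max = 0.29 × 13 × 0.0013 = 0.004901 kg/m.
D = 0.77²/(4π × 810 × 0.004901²) = 2.43 m²/day.

2.43 m²/day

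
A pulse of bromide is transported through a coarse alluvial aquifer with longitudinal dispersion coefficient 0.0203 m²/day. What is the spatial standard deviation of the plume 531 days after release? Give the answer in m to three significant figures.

4.64 m

Dispersive spreading gives a Gaussian with σ² = 2Dt; advection only shifts the center.
σ = √(2 × 0.0203 × 531) = 4.64 m.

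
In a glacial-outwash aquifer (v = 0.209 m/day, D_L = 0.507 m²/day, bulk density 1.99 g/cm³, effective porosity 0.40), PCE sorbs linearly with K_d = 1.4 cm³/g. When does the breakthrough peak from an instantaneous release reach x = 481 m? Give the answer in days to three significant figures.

Retardation factor R = 1 + ρ_b·K_d/n = 1 + 1.99 × 1.4/0.40 = 7.965.
Sorption retards both mechanisms: v_R = v/R = 0.02624 m/day, D_R = D/R = 0.06365 m²/day.
Peak time from v_R²t² + 2D_R t − x² = 0: t = (√(D_R² + v_R²x²) − D_R)/v_R².
√(D_R² + v_R²x²) = √(0.06365² + 0.02624² × 481²) = 12.62; v_R² = 0.0006885.
t = (12.62 − 0.06365)/0.0006885 = 18200 days.

18200 days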